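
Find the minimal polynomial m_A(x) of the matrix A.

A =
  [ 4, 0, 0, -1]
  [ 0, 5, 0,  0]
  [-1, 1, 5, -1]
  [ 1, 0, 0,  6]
x^2 - 10*x + 25

The characteristic polynomial is χ_A(x) = (x - 5)^4, so the eigenvalues are known. The minimal polynomial is
  m_A(x) = Π_λ (x − λ)^{k_λ}
where k_λ is the size of the *largest* Jordan block for λ (equivalently, the smallest k with (A − λI)^k v = 0 for every generalised eigenvector v of λ).

  λ = 5: largest Jordan block has size 2, contributing (x − 5)^2

So m_A(x) = (x - 5)^2 = x^2 - 10*x + 25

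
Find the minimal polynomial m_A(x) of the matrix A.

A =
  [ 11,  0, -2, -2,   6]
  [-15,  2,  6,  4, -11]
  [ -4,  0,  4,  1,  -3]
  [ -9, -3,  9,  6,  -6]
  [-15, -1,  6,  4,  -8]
x^2 - 6*x + 9

The characteristic polynomial is χ_A(x) = (x - 3)^5, so the eigenvalues are known. The minimal polynomial is
  m_A(x) = Π_λ (x − λ)^{k_λ}
where k_λ is the size of the *largest* Jordan block for λ (equivalently, the smallest k with (A − λI)^k v = 0 for every generalised eigenvector v of λ).

  λ = 3: largest Jordan block has size 2, contributing (x − 3)^2

So m_A(x) = (x - 3)^2 = x^2 - 6*x + 9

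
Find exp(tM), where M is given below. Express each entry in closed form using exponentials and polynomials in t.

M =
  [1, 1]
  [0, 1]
e^{tM} =
  [exp(t), t*exp(t)]
  [0, exp(t)]

Strategy: write M = P · J · P⁻¹ where J is a Jordan canonical form, so e^{tM} = P · e^{tJ} · P⁻¹, and e^{tJ} can be computed block-by-block.

M has Jordan form
J =
  [1, 1]
  [0, 1]
(up to reordering of blocks).

Per-block formulas:
  For a 2×2 Jordan block J_2(1): exp(t · J_2(1)) = e^(1t)·(I + t·N), where N is the 2×2 nilpotent shift.

After assembling e^{tJ} and conjugating by P, we get:

e^{tM} =
  [exp(t), t*exp(t)]
  [0, exp(t)]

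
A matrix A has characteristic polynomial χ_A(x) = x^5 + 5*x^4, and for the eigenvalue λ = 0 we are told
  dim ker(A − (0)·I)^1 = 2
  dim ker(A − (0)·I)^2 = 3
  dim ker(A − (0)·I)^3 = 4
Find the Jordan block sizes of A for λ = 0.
Block sizes for λ = 0: [3, 1]

From the dimensions of kernels of powers, the number of Jordan blocks of size at least j is d_j − d_{j−1} where d_j = dim ker(N^j) (with d_0 = 0). Computing the differences gives [2, 1, 1].
The number of blocks of size exactly k is (#blocks of size ≥ k) − (#blocks of size ≥ k + 1), so the partition is: 1 block(s) of size 1, 1 block(s) of size 3.
In nonincreasing order the block sizes are [3, 1].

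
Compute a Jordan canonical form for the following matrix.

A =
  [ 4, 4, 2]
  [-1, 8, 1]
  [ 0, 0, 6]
J_2(6) ⊕ J_1(6)

The characteristic polynomial is
  det(x·I − A) = x^3 - 18*x^2 + 108*x - 216 = (x - 6)^3

Eigenvalues and multiplicities (the geometric multiplicity of λ is n − rank(A − λI), which equals the number of Jordan blocks for λ):
  λ = 6: algebraic multiplicity = 3, geometric multiplicity = 2

Determining the block sizes for each eigenvalue:
  λ = 6: 2 blocks summing to 3 forces exactly one block of size 2 and the rest size 1 → block sizes [2, 1]

Assembling the blocks gives a Jordan form
J =
  [6, 1, 0]
  [0, 6, 0]
  [0, 0, 6]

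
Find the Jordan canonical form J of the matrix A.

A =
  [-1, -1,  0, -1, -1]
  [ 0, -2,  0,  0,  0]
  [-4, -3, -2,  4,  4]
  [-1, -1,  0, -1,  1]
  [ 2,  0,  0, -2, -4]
J_2(-2) ⊕ J_2(-2) ⊕ J_1(-2)

The characteristic polynomial is
  det(x·I − A) = x^5 + 10*x^4 + 40*x^3 + 80*x^2 + 80*x + 32 = (x + 2)^5

Eigenvalues and multiplicities (the geometric multiplicity of λ is n − rank(A − λI), which equals the number of Jordan blocks for λ):
  λ = -2: algebraic multiplicity = 5, geometric multiplicity = 3

Determining the block sizes for each eigenvalue:
  λ = -2: with am = 5 and gm = 3, the partition is not yet determined (e.g. several partitions of 5 into 3 parts exist). Let N = A − (-2)·I. Computing rank(N^1) = 2, rank(N^2) = 0; the number of blocks of size ≥ j is rank(N^{j−1}) − rank(N^j), giving [3, 2]. So we have 2 block(s) of size 2, 1 block(s) of size 1 → block sizes [2, 2, 1]

Assembling the blocks gives a Jordan form
J =
  [-2,  1,  0,  0,  0]
  [ 0, -2,  0,  0,  0]
  [ 0,  0, -2,  1,  0]
  [ 0,  0,  0, -2,  0]
  [ 0,  0,  0,  0, -2]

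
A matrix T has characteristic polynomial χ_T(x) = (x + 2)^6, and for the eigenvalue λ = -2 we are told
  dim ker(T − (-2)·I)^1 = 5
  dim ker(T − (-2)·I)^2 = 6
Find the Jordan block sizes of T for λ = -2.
Block sizes for λ = -2: [2, 1, 1, 1, 1]

From the dimensions of kernels of powers, the number of Jordan blocks of size at least j is d_j − d_{j−1} where d_j = dim ker(N^j) (with d_0 = 0). Computing the differences gives [5, 1].
The number of blocks of size exactly k is (#blocks of size ≥ k) − (#blocks of size ≥ k + 1), so the partition is: 4 block(s) of size 1, 1 block(s) of size 2.
In nonincreasing order the block sizes are [2, 1, 1, 1, 1].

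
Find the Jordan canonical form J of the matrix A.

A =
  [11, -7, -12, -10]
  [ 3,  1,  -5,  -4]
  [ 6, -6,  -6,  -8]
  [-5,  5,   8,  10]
J_3(4) ⊕ J_1(4)

The characteristic polynomial is
  det(x·I − A) = x^4 - 16*x^3 + 96*x^2 - 256*x + 256 = (x - 4)^4

Eigenvalues and multiplicities (the geometric multiplicity of λ is n − rank(A − λI), which equals the number of Jordan blocks for λ):
  λ = 4: algebraic multiplicity = 4, geometric multiplicity = 2

Determining the block sizes for each eigenvalue:
  λ = 4: with am = 4 and gm = 2, the partition is not yet determined (e.g. several partitions of 4 into 2 parts exist). Let N = A − (4)·I. Computing rank(N^1) = 2, rank(N^2) = 1, rank(N^3) = 0; the number of blocks of size ≥ j is rank(N^{j−1}) − rank(N^j), giving [2, 1, 1]. So we have 1 block(s) of size 3, 1 block(s) of size 1 → block sizes [3, 1]

Assembling the blocks gives a Jordan form
J =
  [4, 1, 0, 0]
  [0, 4, 1, 0]
  [0, 0, 4, 0]
  [0, 0, 0, 4]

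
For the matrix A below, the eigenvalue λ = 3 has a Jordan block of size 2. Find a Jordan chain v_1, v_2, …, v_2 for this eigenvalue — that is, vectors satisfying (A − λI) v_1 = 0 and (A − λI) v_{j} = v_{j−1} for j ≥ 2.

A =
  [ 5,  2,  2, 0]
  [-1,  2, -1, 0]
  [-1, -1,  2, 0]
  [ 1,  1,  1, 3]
A Jordan chain for λ = 3 of length 2:
v_1 = (2, -1, -1, 1)ᵀ
v_2 = (1, 0, 0, 0)ᵀ

Let N = A − (3)·I. We want v_2 with N^2 v_2 = 0 but N^1 v_2 ≠ 0; then v_{j-1} := N · v_j for j = 2, …, 2.

Pick v_2 = (1, 0, 0, 0)ᵀ.
Then v_1 = N · v_2 = (2, -1, -1, 1)ᵀ.

Sanity check: (A − (3)·I) v_1 = (0, 0, 0, 0)ᵀ = 0. ✓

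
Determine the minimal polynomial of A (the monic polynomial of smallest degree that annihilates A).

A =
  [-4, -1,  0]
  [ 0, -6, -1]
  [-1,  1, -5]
x^3 + 15*x^2 + 75*x + 125

The characteristic polynomial is χ_A(x) = (x + 5)^3, so the eigenvalues are known. The minimal polynomial is
  m_A(x) = Π_λ (x − λ)^{k_λ}
where k_λ is the size of the *largest* Jordan block for λ (equivalently, the smallest k with (A − λI)^k v = 0 for every generalised eigenvector v of λ).

  λ = -5: largest Jordan block has size 3, contributing (x + 5)^3

So m_A(x) = (x + 5)^3 = x^3 + 15*x^2 + 75*x + 125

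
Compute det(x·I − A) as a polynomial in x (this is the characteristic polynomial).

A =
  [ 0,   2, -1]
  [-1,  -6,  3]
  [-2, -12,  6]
x^3

Expanding det(x·I − A) (e.g. by cofactor expansion or by noting that A is similar to its Jordan form J, which has the same characteristic polynomial as A) gives
  χ_A(x) = x^3
which factors as x^3. The eigenvalues (with algebraic multiplicities) are λ = 0 with multiplicity 3.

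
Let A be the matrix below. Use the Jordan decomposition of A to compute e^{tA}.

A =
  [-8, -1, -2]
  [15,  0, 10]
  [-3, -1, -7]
e^{tA} =
  [-3*t*exp(-5*t) + exp(-5*t), -t*exp(-5*t), -2*t*exp(-5*t)]
  [15*t*exp(-5*t), 5*t*exp(-5*t) + exp(-5*t), 10*t*exp(-5*t)]
  [-3*t*exp(-5*t), -t*exp(-5*t), -2*t*exp(-5*t) + exp(-5*t)]

Strategy: write A = P · J · P⁻¹ where J is a Jordan canonical form, so e^{tA} = P · e^{tJ} · P⁻¹, and e^{tJ} can be computed block-by-block.

A has Jordan form
J =
  [-5,  1,  0]
  [ 0, -5,  0]
  [ 0,  0, -5]
(up to reordering of blocks).

Per-block formulas:
  For a 1×1 block at λ = -5: exp(t · [-5]) = [e^(-5t)].
  For a 2×2 Jordan block J_2(-5): exp(t · J_2(-5)) = e^(-5t)·(I + t·N), where N is the 2×2 nilpotent shift.

After assembling e^{tJ} and conjugating by P, we get:

e^{tA} =
  [-3*t*exp(-5*t) + exp(-5*t), -t*exp(-5*t), -2*t*exp(-5*t)]
  [15*t*exp(-5*t), 5*t*exp(-5*t) + exp(-5*t), 10*t*exp(-5*t)]
  [-3*t*exp(-5*t), -t*exp(-5*t), -2*t*exp(-5*t) + exp(-5*t)]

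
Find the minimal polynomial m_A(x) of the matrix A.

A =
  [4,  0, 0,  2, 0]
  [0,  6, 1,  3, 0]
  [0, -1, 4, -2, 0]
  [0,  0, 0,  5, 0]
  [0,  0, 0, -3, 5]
x^4 - 19*x^3 + 135*x^2 - 425*x + 500

The characteristic polynomial is χ_A(x) = (x - 5)^4*(x - 4), so the eigenvalues are known. The minimal polynomial is
  m_A(x) = Π_λ (x − λ)^{k_λ}
where k_λ is the size of the *largest* Jordan block for λ (equivalently, the smallest k with (A − λI)^k v = 0 for every generalised eigenvector v of λ).

  λ = 4: largest Jordan block has size 1, contributing (x − 4)
  λ = 5: largest Jordan block has size 3, contributing (x − 5)^3

So m_A(x) = (x - 5)^3*(x - 4) = x^4 - 19*x^3 + 135*x^2 - 425*x + 500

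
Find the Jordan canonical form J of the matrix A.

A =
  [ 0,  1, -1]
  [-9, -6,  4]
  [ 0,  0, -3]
J_3(-3)

The characteristic polynomial is
  det(x·I − A) = x^3 + 9*x^2 + 27*x + 27 = (x + 3)^3

Eigenvalues and multiplicities (the geometric multiplicity of λ is n − rank(A − λI), which equals the number of Jordan blocks for λ):
  λ = -3: algebraic multiplicity = 3, geometric multiplicity = 1

Determining the block sizes for each eigenvalue:
  λ = -3: one block (gm = 1), so the single block has size am = 3 → block sizes [3]

Assembling the blocks gives a Jordan form
J =
  [-3,  1,  0]
  [ 0, -3,  1]
  [ 0,  0, -3]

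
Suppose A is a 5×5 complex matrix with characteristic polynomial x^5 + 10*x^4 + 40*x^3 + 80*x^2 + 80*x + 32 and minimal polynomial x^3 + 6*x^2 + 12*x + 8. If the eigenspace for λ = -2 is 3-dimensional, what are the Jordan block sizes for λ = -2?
Block sizes for λ = -2: [3, 1, 1]

Step 1 — from the characteristic polynomial, algebraic multiplicity of λ = -2 is 5. From dim ker(A − (-2)·I) = 3, there are exactly 3 Jordan blocks for λ = -2.
Step 2 — from the minimal polynomial, the factor (x + 2)^3 tells us the largest block for λ = -2 has size 3.
Step 3 — with total size 5, 3 blocks, and largest block 3, the block sizes (in nonincreasing order) are [3, 1, 1].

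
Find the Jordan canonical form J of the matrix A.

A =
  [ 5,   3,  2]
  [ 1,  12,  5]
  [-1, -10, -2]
J_3(5)

The characteristic polynomial is
  det(x·I − A) = x^3 - 15*x^2 + 75*x - 125 = (x - 5)^3

Eigenvalues and multiplicities (the geometric multiplicity of λ is n − rank(A − λI), which equals the number of Jordan blocks for λ):
  λ = 5: algebraic multiplicity = 3, geometric multiplicity = 1

Determining the block sizes for each eigenvalue:
  λ = 5: one block (gm = 1), so the single block has size am = 3 → block sizes [3]

Assembling the blocks gives a Jordan form
J =
  [5, 1, 0]
  [0, 5, 1]
  [0, 0, 5]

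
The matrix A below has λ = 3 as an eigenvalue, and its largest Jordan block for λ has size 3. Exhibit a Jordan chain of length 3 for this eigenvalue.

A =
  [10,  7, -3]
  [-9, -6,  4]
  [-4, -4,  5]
A Jordan chain for λ = 3 of length 3:
v_1 = (-2, 2, 0)ᵀ
v_2 = (7, -9, -4)ᵀ
v_3 = (1, 0, 0)ᵀ

Let N = A − (3)·I. We want v_3 with N^3 v_3 = 0 but N^2 v_3 ≠ 0; then v_{j-1} := N · v_j for j = 3, …, 2.

Pick v_3 = (1, 0, 0)ᵀ.
Then v_2 = N · v_3 = (7, -9, -4)ᵀ.
Then v_1 = N · v_2 = (-2, 2, 0)ᵀ.

Sanity check: (A − (3)·I) v_1 = (0, 0, 0)ᵀ = 0. ✓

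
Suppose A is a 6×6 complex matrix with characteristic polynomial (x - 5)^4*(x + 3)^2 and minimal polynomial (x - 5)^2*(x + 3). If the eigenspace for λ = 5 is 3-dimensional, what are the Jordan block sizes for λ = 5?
Block sizes for λ = 5: [2, 1, 1]

Step 1 — from the characteristic polynomial, algebraic multiplicity of λ = 5 is 4. From dim ker(A − (5)·I) = 3, there are exactly 3 Jordan blocks for λ = 5.
Step 2 — from the minimal polynomial, the factor (x − 5)^2 tells us the largest block for λ = 5 has size 2.
Step 3 — with total size 4, 3 blocks, and largest block 2, the block sizes (in nonincreasing order) are [2, 1, 1].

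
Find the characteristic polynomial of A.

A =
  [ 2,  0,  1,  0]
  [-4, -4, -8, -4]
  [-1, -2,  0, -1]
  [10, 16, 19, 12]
x^4 - 10*x^3 + 36*x^2 - 56*x + 32

Expanding det(x·I − A) (e.g. by cofactor expansion or by noting that A is similar to its Jordan form J, which has the same characteristic polynomial as A) gives
  χ_A(x) = x^4 - 10*x^3 + 36*x^2 - 56*x + 32
which factors as (x - 4)*(x - 2)^3. The eigenvalues (with algebraic multiplicities) are λ = 2 with multiplicity 3, λ = 4 with multiplicity 1.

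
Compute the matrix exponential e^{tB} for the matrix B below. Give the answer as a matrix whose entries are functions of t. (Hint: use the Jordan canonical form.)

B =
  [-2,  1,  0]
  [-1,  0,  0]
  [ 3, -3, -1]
e^{tB} =
  [-t*exp(-t) + exp(-t), t*exp(-t), 0]
  [-t*exp(-t), t*exp(-t) + exp(-t), 0]
  [3*t*exp(-t), -3*t*exp(-t), exp(-t)]

Strategy: write B = P · J · P⁻¹ where J is a Jordan canonical form, so e^{tB} = P · e^{tJ} · P⁻¹, and e^{tJ} can be computed block-by-block.

B has Jordan form
J =
  [-1,  1,  0]
  [ 0, -1,  0]
  [ 0,  0, -1]
(up to reordering of blocks).

Per-block formulas:
  For a 2×2 Jordan block J_2(-1): exp(t · J_2(-1)) = e^(-1t)·(I + t·N), where N is the 2×2 nilpotent shift.
  For a 1×1 block at λ = -1: exp(t · [-1]) = [e^(-1t)].

After assembling e^{tJ} and conjugating by P, we get:

e^{tB} =
  [-t*exp(-t) + exp(-t), t*exp(-t), 0]
  [-t*exp(-t), t*exp(-t) + exp(-t), 0]
  [3*t*exp(-t), -3*t*exp(-t), exp(-t)]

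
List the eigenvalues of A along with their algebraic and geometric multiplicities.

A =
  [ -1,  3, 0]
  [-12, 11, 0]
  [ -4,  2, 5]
λ = 5: alg = 3, geom = 2

Step 1 — factor the characteristic polynomial to read off the algebraic multiplicities:
  χ_A(x) = (x - 5)^3

Step 2 — compute geometric multiplicities via the rank-nullity identity g(λ) = n − rank(A − λI):
  rank(A − (5)·I) = 1, so dim ker(A − (5)·I) = n − 1 = 2

Summary:
  λ = 5: algebraic multiplicity = 3, geometric multiplicity = 2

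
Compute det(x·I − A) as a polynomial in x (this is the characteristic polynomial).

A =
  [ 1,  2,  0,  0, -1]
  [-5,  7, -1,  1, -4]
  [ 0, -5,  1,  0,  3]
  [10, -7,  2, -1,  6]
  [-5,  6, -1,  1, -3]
x^5 - 5*x^4 + 10*x^3 - 10*x^2 + 5*x - 1

Expanding det(x·I − A) (e.g. by cofactor expansion or by noting that A is similar to its Jordan form J, which has the same characteristic polynomial as A) gives
  χ_A(x) = x^5 - 5*x^4 + 10*x^3 - 10*x^2 + 5*x - 1
which factors as (x - 1)^5. The eigenvalues (with algebraic multiplicities) are λ = 1 with multiplicity 5.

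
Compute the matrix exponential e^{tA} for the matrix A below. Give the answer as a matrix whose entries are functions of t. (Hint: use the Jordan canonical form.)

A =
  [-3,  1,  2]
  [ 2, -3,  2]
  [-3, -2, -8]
e^{tA} =
  [2*t*exp(-5*t) + exp(-5*t), t*exp(-5*t), 2*t*exp(-5*t)]
  [2*exp(-4*t) - 2*exp(-5*t), 2*exp(-4*t) - exp(-5*t), 2*exp(-4*t) - 2*exp(-5*t)]
  [-2*t*exp(-5*t) - exp(-4*t) + exp(-5*t), -t*exp(-5*t) - exp(-4*t) + exp(-5*t), -2*t*exp(-5*t) - exp(-4*t) + 2*exp(-5*t)]

Strategy: write A = P · J · P⁻¹ where J is a Jordan canonical form, so e^{tA} = P · e^{tJ} · P⁻¹, and e^{tJ} can be computed block-by-block.

A has Jordan form
J =
  [-5,  1,  0]
  [ 0, -5,  0]
  [ 0,  0, -4]
(up to reordering of blocks).

Per-block formulas:
  For a 2×2 Jordan block J_2(-5): exp(t · J_2(-5)) = e^(-5t)·(I + t·N), where N is the 2×2 nilpotent shift.
  For a 1×1 block at λ = -4: exp(t · [-4]) = [e^(-4t)].

After assembling e^{tJ} and conjugating by P, we get:

e^{tA} =
  [2*t*exp(-5*t) + exp(-5*t), t*exp(-5*t), 2*t*exp(-5*t)]
  [2*exp(-4*t) - 2*exp(-5*t), 2*exp(-4*t) - exp(-5*t), 2*exp(-4*t) - 2*exp(-5*t)]
  [-2*t*exp(-5*t) - exp(-4*t) + exp(-5*t), -t*exp(-5*t) - exp(-4*t) + exp(-5*t), -2*t*exp(-5*t) - exp(-4*t) + 2*exp(-5*t)]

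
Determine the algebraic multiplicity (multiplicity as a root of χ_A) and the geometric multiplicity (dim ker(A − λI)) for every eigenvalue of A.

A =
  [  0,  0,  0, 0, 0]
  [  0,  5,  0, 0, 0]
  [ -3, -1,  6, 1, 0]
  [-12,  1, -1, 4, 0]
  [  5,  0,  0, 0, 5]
λ = 0: alg = 1, geom = 1; λ = 5: alg = 4, geom = 3

Step 1 — factor the characteristic polynomial to read off the algebraic multiplicities:
  χ_A(x) = x*(x - 5)^4

Step 2 — compute geometric multiplicities via the rank-nullity identity g(λ) = n − rank(A − λI):
  rank(A − (0)·I) = 4, so dim ker(A − (0)·I) = n − 4 = 1
  rank(A − (5)·I) = 2, so dim ker(A − (5)·I) = n − 2 = 3

Summary:
  λ = 0: algebraic multiplicity = 1, geometric multiplicity = 1
  λ = 5: algebraic multiplicity = 4, geometric multiplicity = 3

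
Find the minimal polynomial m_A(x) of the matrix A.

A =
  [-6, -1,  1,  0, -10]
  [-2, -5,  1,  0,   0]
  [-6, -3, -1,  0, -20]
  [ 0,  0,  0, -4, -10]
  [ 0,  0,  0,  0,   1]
x^3 + 7*x^2 + 8*x - 16

The characteristic polynomial is χ_A(x) = (x - 1)*(x + 4)^4, so the eigenvalues are known. The minimal polynomial is
  m_A(x) = Π_λ (x − λ)^{k_λ}
where k_λ is the size of the *largest* Jordan block for λ (equivalently, the smallest k with (A − λI)^k v = 0 for every generalised eigenvector v of λ).

  λ = -4: largest Jordan block has size 2, contributing (x + 4)^2
  λ = 1: largest Jordan block has size 1, contributing (x − 1)

So m_A(x) = (x - 1)*(x + 4)^2 = x^3 + 7*x^2 + 8*x - 16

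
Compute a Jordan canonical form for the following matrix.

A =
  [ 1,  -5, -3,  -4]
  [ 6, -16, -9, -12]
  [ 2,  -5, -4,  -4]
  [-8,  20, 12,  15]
J_2(-1) ⊕ J_1(-1) ⊕ J_1(-1)

The characteristic polynomial is
  det(x·I − A) = x^4 + 4*x^3 + 6*x^2 + 4*x + 1 = (x + 1)^4

Eigenvalues and multiplicities (the geometric multiplicity of λ is n − rank(A − λI), which equals the number of Jordan blocks for λ):
  λ = -1: algebraic multiplicity = 4, geometric multiplicity = 3

Determining the block sizes for each eigenvalue:
  λ = -1: 3 blocks summing to 4 forces exactly one block of size 2 and the rest size 1 → block sizes [2, 1, 1]

Assembling the blocks gives a Jordan form
J =
  [-1,  1,  0,  0]
  [ 0, -1,  0,  0]
  [ 0,  0, -1,  0]
  [ 0,  0,  0, -1]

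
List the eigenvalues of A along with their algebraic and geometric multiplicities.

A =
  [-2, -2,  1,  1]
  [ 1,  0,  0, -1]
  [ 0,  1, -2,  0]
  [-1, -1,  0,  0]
λ = -1: alg = 4, geom = 2

Step 1 — factor the characteristic polynomial to read off the algebraic multiplicities:
  χ_A(x) = (x + 1)^4

Step 2 — compute geometric multiplicities via the rank-nullity identity g(λ) = n − rank(A − λI):
  rank(A − (-1)·I) = 2, so dim ker(A − (-1)·I) = n − 2 = 2

Summary:
  λ = -1: algebraic multiplicity = 4, geometric multiplicity = 2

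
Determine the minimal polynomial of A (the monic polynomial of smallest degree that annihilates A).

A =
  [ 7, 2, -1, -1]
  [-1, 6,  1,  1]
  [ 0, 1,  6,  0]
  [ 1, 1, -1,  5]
x^3 - 18*x^2 + 108*x - 216

The characteristic polynomial is χ_A(x) = (x - 6)^4, so the eigenvalues are known. The minimal polynomial is
  m_A(x) = Π_λ (x − λ)^{k_λ}
where k_λ is the size of the *largest* Jordan block for λ (equivalently, the smallest k with (A − λI)^k v = 0 for every generalised eigenvector v of λ).

  λ = 6: largest Jordan block has size 3, contributing (x − 6)^3

So m_A(x) = (x - 6)^3 = x^3 - 18*x^2 + 108*x - 216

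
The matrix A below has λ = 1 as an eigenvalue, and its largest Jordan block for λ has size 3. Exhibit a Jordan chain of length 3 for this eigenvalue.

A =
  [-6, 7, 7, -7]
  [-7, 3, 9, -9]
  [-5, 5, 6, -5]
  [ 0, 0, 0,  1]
A Jordan chain for λ = 1 of length 3:
v_1 = (-35, -10, -25, 0)ᵀ
v_2 = (-7, -7, -5, 0)ᵀ
v_3 = (1, 0, 0, 0)ᵀ

Let N = A − (1)·I. We want v_3 with N^3 v_3 = 0 but N^2 v_3 ≠ 0; then v_{j-1} := N · v_j for j = 3, …, 2.

Pick v_3 = (1, 0, 0, 0)ᵀ.
Then v_2 = N · v_3 = (-7, -7, -5, 0)ᵀ.
Then v_1 = N · v_2 = (-35, -10, -25, 0)ᵀ.

Sanity check: (A − (1)·I) v_1 = (0, 0, 0, 0)ᵀ = 0. ✓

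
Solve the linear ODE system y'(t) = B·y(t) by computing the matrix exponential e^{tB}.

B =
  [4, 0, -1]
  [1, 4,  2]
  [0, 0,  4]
e^{tB} =
  [exp(4*t), 0, -t*exp(4*t)]
  [t*exp(4*t), exp(4*t), -t^2*exp(4*t)/2 + 2*t*exp(4*t)]
  [0, 0, exp(4*t)]

Strategy: write B = P · J · P⁻¹ where J is a Jordan canonical form, so e^{tB} = P · e^{tJ} · P⁻¹, and e^{tJ} can be computed block-by-block.

B has Jordan form
J =
  [4, 1, 0]
  [0, 4, 1]
  [0, 0, 4]
(up to reordering of blocks).

Per-block formulas:
  For a 3×3 Jordan block J_3(4): exp(t · J_3(4)) = e^(4t)·(I + t·N + (t^2/2)·N^2), where N is the 3×3 nilpotent shift.

After assembling e^{tJ} and conjugating by P, we get:

e^{tB} =
  [exp(4*t), 0, -t*exp(4*t)]
  [t*exp(4*t), exp(4*t), -t^2*exp(4*t)/2 + 2*t*exp(4*t)]
  [0, 0, exp(4*t)]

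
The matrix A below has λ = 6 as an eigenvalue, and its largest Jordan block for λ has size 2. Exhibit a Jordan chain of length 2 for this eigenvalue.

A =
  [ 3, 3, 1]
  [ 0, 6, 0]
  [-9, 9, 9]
A Jordan chain for λ = 6 of length 2:
v_1 = (-3, 0, -9)ᵀ
v_2 = (1, 0, 0)ᵀ

Let N = A − (6)·I. We want v_2 with N^2 v_2 = 0 but N^1 v_2 ≠ 0; then v_{j-1} := N · v_j for j = 2, …, 2.

Pick v_2 = (1, 0, 0)ᵀ.
Then v_1 = N · v_2 = (-3, 0, -9)ᵀ.

Sanity check: (A − (6)·I) v_1 = (0, 0, 0)ᵀ = 0. ✓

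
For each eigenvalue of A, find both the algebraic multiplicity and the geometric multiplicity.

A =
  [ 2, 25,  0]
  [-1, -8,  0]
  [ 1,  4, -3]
λ = -3: alg = 3, geom = 1

Step 1 — factor the characteristic polynomial to read off the algebraic multiplicities:
  χ_A(x) = (x + 3)^3

Step 2 — compute geometric multiplicities via the rank-nullity identity g(λ) = n − rank(A − λI):
  rank(A − (-3)·I) = 2, so dim ker(A − (-3)·I) = n − 2 = 1

Summary:
  λ = -3: algebraic multiplicity = 3, geometric multiplicity = 1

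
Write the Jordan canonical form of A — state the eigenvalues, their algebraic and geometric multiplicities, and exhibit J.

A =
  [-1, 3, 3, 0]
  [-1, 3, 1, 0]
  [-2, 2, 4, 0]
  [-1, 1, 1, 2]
J_2(2) ⊕ J_1(2) ⊕ J_1(2)

The characteristic polynomial is
  det(x·I − A) = x^4 - 8*x^3 + 24*x^2 - 32*x + 16 = (x - 2)^4

Eigenvalues and multiplicities (the geometric multiplicity of λ is n − rank(A − λI), which equals the number of Jordan blocks for λ):
  λ = 2: algebraic multiplicity = 4, geometric multiplicity = 3

Determining the block sizes for each eigenvalue:
  λ = 2: 3 blocks summing to 4 forces exactly one block of size 2 and the rest size 1 → block sizes [2, 1, 1]

Assembling the blocks gives a Jordan form
J =
  [2, 1, 0, 0]
  [0, 2, 0, 0]
  [0, 0, 2, 0]
  [0, 0, 0, 2]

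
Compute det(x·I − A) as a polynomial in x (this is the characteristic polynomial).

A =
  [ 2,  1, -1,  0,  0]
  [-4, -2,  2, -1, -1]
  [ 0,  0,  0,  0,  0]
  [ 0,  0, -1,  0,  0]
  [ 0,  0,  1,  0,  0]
x^5

Expanding det(x·I − A) (e.g. by cofactor expansion or by noting that A is similar to its Jordan form J, which has the same characteristic polynomial as A) gives
  χ_A(x) = x^5
which factors as x^5. The eigenvalues (with algebraic multiplicities) are λ = 0 with multiplicity 5.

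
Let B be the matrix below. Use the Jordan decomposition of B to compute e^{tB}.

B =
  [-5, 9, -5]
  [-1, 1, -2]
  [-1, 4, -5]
e^{tB} =
  [-2*t*exp(-3*t) + exp(-3*t), -t^2*exp(-3*t) + 9*t*exp(-3*t), t^2*exp(-3*t) - 5*t*exp(-3*t)]
  [-t*exp(-3*t), -t^2*exp(-3*t)/2 + 4*t*exp(-3*t) + exp(-3*t), t^2*exp(-3*t)/2 - 2*t*exp(-3*t)]
  [-t*exp(-3*t), -t^2*exp(-3*t)/2 + 4*t*exp(-3*t), t^2*exp(-3*t)/2 - 2*t*exp(-3*t) + exp(-3*t)]

Strategy: write B = P · J · P⁻¹ where J is a Jordan canonical form, so e^{tB} = P · e^{tJ} · P⁻¹, and e^{tJ} can be computed block-by-block.

B has Jordan form
J =
  [-3,  1,  0]
  [ 0, -3,  1]
  [ 0,  0, -3]
(up to reordering of blocks).

Per-block formulas:
  For a 3×3 Jordan block J_3(-3): exp(t · J_3(-3)) = e^(-3t)·(I + t·N + (t^2/2)·N^2), where N is the 3×3 nilpotent shift.

After assembling e^{tJ} and conjugating by P, we get:

e^{tB} =
  [-2*t*exp(-3*t) + exp(-3*t), -t^2*exp(-3*t) + 9*t*exp(-3*t), t^2*exp(-3*t) - 5*t*exp(-3*t)]
  [-t*exp(-3*t), -t^2*exp(-3*t)/2 + 4*t*exp(-3*t) + exp(-3*t), t^2*exp(-3*t)/2 - 2*t*exp(-3*t)]
  [-t*exp(-3*t), -t^2*exp(-3*t)/2 + 4*t*exp(-3*t), t^2*exp(-3*t)/2 - 2*t*exp(-3*t) + exp(-3*t)]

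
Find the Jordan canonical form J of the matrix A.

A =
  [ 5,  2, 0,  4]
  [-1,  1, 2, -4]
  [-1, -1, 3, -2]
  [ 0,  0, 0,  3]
J_3(3) ⊕ J_1(3)

The characteristic polynomial is
  det(x·I − A) = x^4 - 12*x^3 + 54*x^2 - 108*x + 81 = (x - 3)^4

Eigenvalues and multiplicities (the geometric multiplicity of λ is n − rank(A − λI), which equals the number of Jordan blocks for λ):
  λ = 3: algebraic multiplicity = 4, geometric multiplicity = 2

Determining the block sizes for each eigenvalue:
  λ = 3: with am = 4 and gm = 2, the partition is not yet determined (e.g. several partitions of 4 into 2 parts exist). Let N = A − (3)·I. Computing rank(N^1) = 2, rank(N^2) = 1, rank(N^3) = 0; the number of blocks of size ≥ j is rank(N^{j−1}) − rank(N^j), giving [2, 1, 1]. So we have 1 block(s) of size 3, 1 block(s) of size 1 → block sizes [3, 1]

Assembling the blocks gives a Jordan form
J =
  [3, 1, 0, 0]
  [0, 3, 1, 0]
  [0, 0, 3, 0]
  [0, 0, 0, 3]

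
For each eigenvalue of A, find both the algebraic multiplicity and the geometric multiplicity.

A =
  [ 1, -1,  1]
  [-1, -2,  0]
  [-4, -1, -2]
λ = -1: alg = 3, geom = 1

Step 1 — factor the characteristic polynomial to read off the algebraic multiplicities:
  χ_A(x) = (x + 1)^3

Step 2 — compute geometric multiplicities via the rank-nullity identity g(λ) = n − rank(A − λI):
  rank(A − (-1)·I) = 2, so dim ker(A − (-1)·I) = n − 2 = 1

Summary:
  λ = -1: algebraic multiplicity = 3, geometric multiplicity = 1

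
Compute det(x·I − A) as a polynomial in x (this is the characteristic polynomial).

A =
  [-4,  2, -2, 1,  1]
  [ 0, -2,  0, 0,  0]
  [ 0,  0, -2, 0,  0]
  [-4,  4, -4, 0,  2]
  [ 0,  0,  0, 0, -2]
x^5 + 10*x^4 + 40*x^3 + 80*x^2 + 80*x + 32

Expanding det(x·I − A) (e.g. by cofactor expansion or by noting that A is similar to its Jordan form J, which has the same characteristic polynomial as A) gives
  χ_A(x) = x^5 + 10*x^4 + 40*x^3 + 80*x^2 + 80*x + 32
which factors as (x + 2)^5. The eigenvalues (with algebraic multiplicities) are λ = -2 with multiplicity 5.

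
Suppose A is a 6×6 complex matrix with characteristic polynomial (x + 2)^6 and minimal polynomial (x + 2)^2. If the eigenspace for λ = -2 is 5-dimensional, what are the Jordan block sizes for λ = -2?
Block sizes for λ = -2: [2, 1, 1, 1, 1]

Step 1 — from the characteristic polynomial, algebraic multiplicity of λ = -2 is 6. From dim ker(A − (-2)·I) = 5, there are exactly 5 Jordan blocks for λ = -2.
Step 2 — from the minimal polynomial, the factor (x + 2)^2 tells us the largest block for λ = -2 has size 2.
Step 3 — with total size 6, 5 blocks, and largest block 2, the block sizes (in nonincreasing order) are [2, 1, 1, 1, 1].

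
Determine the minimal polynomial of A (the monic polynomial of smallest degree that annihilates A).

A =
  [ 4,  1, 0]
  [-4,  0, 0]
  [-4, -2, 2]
x^2 - 4*x + 4

The characteristic polynomial is χ_A(x) = (x - 2)^3, so the eigenvalues are known. The minimal polynomial is
  m_A(x) = Π_λ (x − λ)^{k_λ}
where k_λ is the size of the *largest* Jordan block for λ (equivalently, the smallest k with (A − λI)^k v = 0 for every generalised eigenvector v of λ).

  λ = 2: largest Jordan block has size 2, contributing (x − 2)^2

So m_A(x) = (x - 2)^2 = x^2 - 4*x + 4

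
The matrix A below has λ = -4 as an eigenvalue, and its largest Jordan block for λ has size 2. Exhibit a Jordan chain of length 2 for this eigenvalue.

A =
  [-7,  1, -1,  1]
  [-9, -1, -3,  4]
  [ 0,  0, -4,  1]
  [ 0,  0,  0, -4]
A Jordan chain for λ = -4 of length 2:
v_1 = (-3, -9, 0, 0)ᵀ
v_2 = (1, 0, 0, 0)ᵀ

Let N = A − (-4)·I. We want v_2 with N^2 v_2 = 0 but N^1 v_2 ≠ 0; then v_{j-1} := N · v_j for j = 2, …, 2.

Pick v_2 = (1, 0, 0, 0)ᵀ.
Then v_1 = N · v_2 = (-3, -9, 0, 0)ᵀ.

Sanity check: (A − (-4)·I) v_1 = (0, 0, 0, 0)ᵀ = 0. ✓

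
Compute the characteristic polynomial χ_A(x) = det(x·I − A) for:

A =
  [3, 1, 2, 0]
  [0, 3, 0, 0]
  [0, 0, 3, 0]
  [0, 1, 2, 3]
x^4 - 12*x^3 + 54*x^2 - 108*x + 81

Expanding det(x·I − A) (e.g. by cofactor expansion or by noting that A is similar to its Jordan form J, which has the same characteristic polynomial as A) gives
  χ_A(x) = x^4 - 12*x^3 + 54*x^2 - 108*x + 81
which factors as (x - 3)^4. The eigenvalues (with algebraic multiplicities) are λ = 3 with multiplicity 4.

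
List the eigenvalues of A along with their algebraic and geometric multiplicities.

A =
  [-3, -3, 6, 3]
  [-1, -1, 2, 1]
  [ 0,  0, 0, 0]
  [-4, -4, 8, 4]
λ = 0: alg = 4, geom = 3

Step 1 — factor the characteristic polynomial to read off the algebraic multiplicities:
  χ_A(x) = x^4

Step 2 — compute geometric multiplicities via the rank-nullity identity g(λ) = n − rank(A − λI):
  rank(A − (0)·I) = 1, so dim ker(A − (0)·I) = n − 1 = 3

Summary:
  λ = 0: algebraic multiplicity = 4, geometric multiplicity = 3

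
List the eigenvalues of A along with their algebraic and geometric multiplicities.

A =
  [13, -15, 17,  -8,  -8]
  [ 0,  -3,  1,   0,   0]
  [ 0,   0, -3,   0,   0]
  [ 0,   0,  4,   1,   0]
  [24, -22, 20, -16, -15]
λ = -3: alg = 3, geom = 1; λ = 1: alg = 2, geom = 2

Step 1 — factor the characteristic polynomial to read off the algebraic multiplicities:
  χ_A(x) = (x - 1)^2*(x + 3)^3

Step 2 — compute geometric multiplicities via the rank-nullity identity g(λ) = n − rank(A − λI):
  rank(A − (-3)·I) = 4, so dim ker(A − (-3)·I) = n − 4 = 1
  rank(A − (1)·I) = 3, so dim ker(A − (1)·I) = n − 3 = 2

Summary:
  λ = -3: algebraic multiplicity = 3, geometric multiplicity = 1
  λ = 1: algebraic multiplicity = 2, geometric multiplicity = 2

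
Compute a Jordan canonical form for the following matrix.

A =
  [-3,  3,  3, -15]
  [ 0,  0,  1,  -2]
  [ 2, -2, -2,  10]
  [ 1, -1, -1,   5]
J_3(0) ⊕ J_1(0)

The characteristic polynomial is
  det(x·I − A) = x^4

Eigenvalues and multiplicities (the geometric multiplicity of λ is n − rank(A − λI), which equals the number of Jordan blocks for λ):
  λ = 0: algebraic multiplicity = 4, geometric multiplicity = 2

Determining the block sizes for each eigenvalue:
  λ = 0: with am = 4 and gm = 2, the partition is not yet determined (e.g. several partitions of 4 into 2 parts exist). Let N = A − (0)·I. Computing rank(N^1) = 2, rank(N^2) = 1, rank(N^3) = 0; the number of blocks of size ≥ j is rank(N^{j−1}) − rank(N^j), giving [2, 1, 1]. So we have 1 block(s) of size 3, 1 block(s) of size 1 → block sizes [3, 1]

Assembling the blocks gives a Jordan form
J =
  [0, 1, 0, 0]
  [0, 0, 1, 0]
  [0, 0, 0, 0]
  [0, 0, 0, 0]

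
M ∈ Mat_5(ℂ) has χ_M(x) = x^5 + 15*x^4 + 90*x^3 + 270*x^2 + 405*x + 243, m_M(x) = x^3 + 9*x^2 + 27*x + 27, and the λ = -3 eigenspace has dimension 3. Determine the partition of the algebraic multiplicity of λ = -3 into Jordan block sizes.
Block sizes for λ = -3: [3, 1, 1]

Step 1 — from the characteristic polynomial, algebraic multiplicity of λ = -3 is 5. From dim ker(M − (-3)·I) = 3, there are exactly 3 Jordan blocks for λ = -3.
Step 2 — from the minimal polynomial, the factor (x + 3)^3 tells us the largest block for λ = -3 has size 3.
Step 3 — with total size 5, 3 blocks, and largest block 3, the block sizes (in nonincreasing order) are [3, 1, 1].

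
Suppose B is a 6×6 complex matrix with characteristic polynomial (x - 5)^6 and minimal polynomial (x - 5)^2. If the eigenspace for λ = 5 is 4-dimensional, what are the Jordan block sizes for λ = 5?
Block sizes for λ = 5: [2, 2, 1, 1]

Step 1 — from the characteristic polynomial, algebraic multiplicity of λ = 5 is 6. From dim ker(B − (5)·I) = 4, there are exactly 4 Jordan blocks for λ = 5.
Step 2 — from the minimal polynomial, the factor (x − 5)^2 tells us the largest block for λ = 5 has size 2.
Step 3 — with total size 6, 4 blocks, and largest block 2, the block sizes (in nonincreasing order) are [2, 2, 1, 1].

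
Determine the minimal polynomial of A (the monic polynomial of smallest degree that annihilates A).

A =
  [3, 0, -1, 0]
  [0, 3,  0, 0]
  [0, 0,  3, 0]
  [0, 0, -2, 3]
x^2 - 6*x + 9

The characteristic polynomial is χ_A(x) = (x - 3)^4, so the eigenvalues are known. The minimal polynomial is
  m_A(x) = Π_λ (x − λ)^{k_λ}
where k_λ is the size of the *largest* Jordan block for λ (equivalently, the smallest k with (A − λI)^k v = 0 for every generalised eigenvector v of λ).

  λ = 3: largest Jordan block has size 2, contributing (x − 3)^2

So m_A(x) = (x - 3)^2 = x^2 - 6*x + 9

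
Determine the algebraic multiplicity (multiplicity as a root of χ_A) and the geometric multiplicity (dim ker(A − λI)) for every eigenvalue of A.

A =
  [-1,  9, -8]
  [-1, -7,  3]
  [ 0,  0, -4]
λ = -4: alg = 3, geom = 1

Step 1 — factor the characteristic polynomial to read off the algebraic multiplicities:
  χ_A(x) = (x + 4)^3

Step 2 — compute geometric multiplicities via the rank-nullity identity g(λ) = n − rank(A − λI):
  rank(A − (-4)·I) = 2, so dim ker(A − (-4)·I) = n − 2 = 1

Summary:
  λ = -4: algebraic multiplicity = 3, geometric multiplicity = 1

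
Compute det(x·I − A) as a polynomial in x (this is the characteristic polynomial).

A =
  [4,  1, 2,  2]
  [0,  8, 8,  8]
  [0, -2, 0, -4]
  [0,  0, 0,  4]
x^4 - 16*x^3 + 96*x^2 - 256*x + 256

Expanding det(x·I − A) (e.g. by cofactor expansion or by noting that A is similar to its Jordan form J, which has the same characteristic polynomial as A) gives
  χ_A(x) = x^4 - 16*x^3 + 96*x^2 - 256*x + 256
which factors as (x - 4)^4. The eigenvalues (with algebraic multiplicities) are λ = 4 with multiplicity 4.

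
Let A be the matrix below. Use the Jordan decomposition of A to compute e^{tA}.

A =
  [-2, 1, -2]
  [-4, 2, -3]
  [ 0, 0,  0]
e^{tA} =
  [1 - 2*t, t, t^2/2 - 2*t]
  [-4*t, 2*t + 1, t^2 - 3*t]
  [0, 0, 1]

Strategy: write A = P · J · P⁻¹ where J is a Jordan canonical form, so e^{tA} = P · e^{tJ} · P⁻¹, and e^{tJ} can be computed block-by-block.

A has Jordan form
J =
  [0, 1, 0]
  [0, 0, 1]
  [0, 0, 0]
(up to reordering of blocks).

Per-block formulas:
  For a 3×3 Jordan block J_3(0): exp(t · J_3(0)) = e^(0t)·(I + t·N + (t^2/2)·N^2), where N is the 3×3 nilpotent shift.

After assembling e^{tJ} and conjugating by P, we get:

e^{tA} =
  [1 - 2*t, t, t^2/2 - 2*t]
  [-4*t, 2*t + 1, t^2 - 3*t]
  [0, 0, 1]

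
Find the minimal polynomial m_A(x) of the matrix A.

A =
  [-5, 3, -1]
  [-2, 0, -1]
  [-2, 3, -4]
x^2 + 6*x + 9

The characteristic polynomial is χ_A(x) = (x + 3)^3, so the eigenvalues are known. The minimal polynomial is
  m_A(x) = Π_λ (x − λ)^{k_λ}
where k_λ is the size of the *largest* Jordan block for λ (equivalently, the smallest k with (A − λI)^k v = 0 for every generalised eigenvector v of λ).

  λ = -3: largest Jordan block has size 2, contributing (x + 3)^2

So m_A(x) = (x + 3)^2 = x^2 + 6*x + 9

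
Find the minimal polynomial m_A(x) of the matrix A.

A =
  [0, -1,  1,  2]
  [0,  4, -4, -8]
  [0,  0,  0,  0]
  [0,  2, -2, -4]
x^2

The characteristic polynomial is χ_A(x) = x^4, so the eigenvalues are known. The minimal polynomial is
  m_A(x) = Π_λ (x − λ)^{k_λ}
where k_λ is the size of the *largest* Jordan block for λ (equivalently, the smallest k with (A − λI)^k v = 0 for every generalised eigenvector v of λ).

  λ = 0: largest Jordan block has size 2, contributing (x − 0)^2

So m_A(x) = x^2 = x^2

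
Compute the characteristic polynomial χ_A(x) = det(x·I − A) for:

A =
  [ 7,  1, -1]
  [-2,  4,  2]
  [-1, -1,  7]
x^3 - 18*x^2 + 108*x - 216

Expanding det(x·I − A) (e.g. by cofactor expansion or by noting that A is similar to its Jordan form J, which has the same characteristic polynomial as A) gives
  χ_A(x) = x^3 - 18*x^2 + 108*x - 216
which factors as (x - 6)^3. The eigenvalues (with algebraic multiplicities) are λ = 6 with multiplicity 3.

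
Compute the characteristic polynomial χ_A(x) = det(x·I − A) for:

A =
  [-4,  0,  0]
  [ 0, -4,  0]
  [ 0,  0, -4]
x^3 + 12*x^2 + 48*x + 64

Expanding det(x·I − A) (e.g. by cofactor expansion or by noting that A is similar to its Jordan form J, which has the same characteristic polynomial as A) gives
  χ_A(x) = x^3 + 12*x^2 + 48*x + 64
which factors as (x + 4)^3. The eigenvalues (with algebraic multiplicities) are λ = -4 with multiplicity 3.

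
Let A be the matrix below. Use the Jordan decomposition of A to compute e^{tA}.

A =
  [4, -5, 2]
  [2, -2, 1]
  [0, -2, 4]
e^{tA} =
  [-3*t^2*exp(2*t) + 2*t*exp(2*t) + exp(2*t), 3*t^2*exp(2*t) - 5*t*exp(2*t), 3*t^2*exp(2*t)/2 + 2*t*exp(2*t)]
  [-2*t^2*exp(2*t) + 2*t*exp(2*t), 2*t^2*exp(2*t) - 4*t*exp(2*t) + exp(2*t), t^2*exp(2*t) + t*exp(2*t)]
  [-2*t^2*exp(2*t), 2*t^2*exp(2*t) - 2*t*exp(2*t), t^2*exp(2*t) + 2*t*exp(2*t) + exp(2*t)]

Strategy: write A = P · J · P⁻¹ where J is a Jordan canonical form, so e^{tA} = P · e^{tJ} · P⁻¹, and e^{tJ} can be computed block-by-block.

A has Jordan form
J =
  [2, 1, 0]
  [0, 2, 1]
  [0, 0, 2]
(up to reordering of blocks).

Per-block formulas:
  For a 3×3 Jordan block J_3(2): exp(t · J_3(2)) = e^(2t)·(I + t·N + (t^2/2)·N^2), where N is the 3×3 nilpotent shift.

After assembling e^{tJ} and conjugating by P, we get:

e^{tA} =
  [-3*t^2*exp(2*t) + 2*t*exp(2*t) + exp(2*t), 3*t^2*exp(2*t) - 5*t*exp(2*t), 3*t^2*exp(2*t)/2 + 2*t*exp(2*t)]
  [-2*t^2*exp(2*t) + 2*t*exp(2*t), 2*t^2*exp(2*t) - 4*t*exp(2*t) + exp(2*t), t^2*exp(2*t) + t*exp(2*t)]
  [-2*t^2*exp(2*t), 2*t^2*exp(2*t) - 2*t*exp(2*t), t^2*exp(2*t) + 2*t*exp(2*t) + exp(2*t)]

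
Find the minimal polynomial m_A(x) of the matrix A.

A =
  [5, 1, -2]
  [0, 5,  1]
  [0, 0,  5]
x^3 - 15*x^2 + 75*x - 125

The characteristic polynomial is χ_A(x) = (x - 5)^3, so the eigenvalues are known. The minimal polynomial is
  m_A(x) = Π_λ (x − λ)^{k_λ}
where k_λ is the size of the *largest* Jordan block for λ (equivalently, the smallest k with (A − λI)^k v = 0 for every generalised eigenvector v of λ).

  λ = 5: largest Jordan block has size 3, contributing (x − 5)^3

So m_A(x) = (x - 5)^3 = x^3 - 15*x^2 + 75*x - 125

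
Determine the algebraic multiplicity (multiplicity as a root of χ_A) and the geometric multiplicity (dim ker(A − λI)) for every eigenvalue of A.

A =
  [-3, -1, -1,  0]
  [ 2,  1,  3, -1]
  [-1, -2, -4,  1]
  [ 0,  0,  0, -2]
λ = -2: alg = 4, geom = 2

Step 1 — factor the characteristic polynomial to read off the algebraic multiplicities:
  χ_A(x) = (x + 2)^4

Step 2 — compute geometric multiplicities via the rank-nullity identity g(λ) = n − rank(A − λI):
  rank(A − (-2)·I) = 2, so dim ker(A − (-2)·I) = n − 2 = 2

Summary:
  λ = -2: algebraic multiplicity = 4, geometric multiplicity = 2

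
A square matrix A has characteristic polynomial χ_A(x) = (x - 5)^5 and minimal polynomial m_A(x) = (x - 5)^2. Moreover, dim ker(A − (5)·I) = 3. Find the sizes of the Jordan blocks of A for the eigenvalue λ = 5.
Block sizes for λ = 5: [2, 2, 1]

Step 1 — from the characteristic polynomial, algebraic multiplicity of λ = 5 is 5. From dim ker(A − (5)·I) = 3, there are exactly 3 Jordan blocks for λ = 5.
Step 2 — from the minimal polynomial, the factor (x − 5)^2 tells us the largest block for λ = 5 has size 2.
Step 3 — with total size 5, 3 blocks, and largest block 2, the block sizes (in nonincreasing order) are [2, 2, 1].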